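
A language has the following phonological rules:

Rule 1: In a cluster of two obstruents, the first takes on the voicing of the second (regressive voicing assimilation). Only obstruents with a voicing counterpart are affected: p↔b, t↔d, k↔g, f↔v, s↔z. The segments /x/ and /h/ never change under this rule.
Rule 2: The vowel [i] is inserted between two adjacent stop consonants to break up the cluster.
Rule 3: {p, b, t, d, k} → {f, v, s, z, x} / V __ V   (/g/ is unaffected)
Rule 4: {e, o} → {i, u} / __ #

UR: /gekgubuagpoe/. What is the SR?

Rule 1 (regressive voicing assimilation): /k/ precedes the voiced obstruent /g/, so it voices to [g] by assimilation. /g/ precedes the voiceless obstruent /p/, so it devoices to [k] by assimilation. /gekgubuagpoe/ → geggubuakpoe.
Rule 2 (stop-cluster i-epenthesis): /g/ and /g/ form a stop–stop cluster, so [i] is inserted between them. /k/ and /p/ form a stop–stop cluster, so [i] is inserted between them. /geggubuakpoe/ → gegigubuakipoe.
Rule 3 (intervocalic spirantization): /b/ is a stop between vowels /u/ and /u/, so it spirantizes to the fricative [v]. /k/ is a stop between vowels /a/ and /i/, so it spirantizes to the fricative [x]. /p/ is a stop between vowels /i/ and /o/, so it spirantizes to the fricative [f]. /gegigubuakipoe/ → gegiguvuaxifoe.
Rule 4 (final vowel raising): /e/ is a mid vowel in word-final position, so it raises to [i]. /gegiguvuaxifoe/ → gegiguvuaxifoi.

gegiguvuaxifoi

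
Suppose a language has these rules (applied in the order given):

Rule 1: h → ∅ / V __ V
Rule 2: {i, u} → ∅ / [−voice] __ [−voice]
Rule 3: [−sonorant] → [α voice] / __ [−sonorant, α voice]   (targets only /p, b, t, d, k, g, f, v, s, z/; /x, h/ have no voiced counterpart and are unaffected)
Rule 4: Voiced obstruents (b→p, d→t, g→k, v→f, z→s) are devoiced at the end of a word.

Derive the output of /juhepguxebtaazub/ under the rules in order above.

juebguxeptaazup

Rule 1 (intervocalic h-deletion): /h/ occurs between vowels /u/ and /e/, so it deletes. /juhepguxebtaazub/ → juepguxebtaazub.
Rule 2 (high vowel syncope): no segment meets the environment; /juepguxebtaazub/ is unchanged.
Rule 3 (regressive voicing assimilation): /p/ precedes the voiced obstruent /g/, so it voices to [b] by assimilation. /b/ precedes the voiceless obstruent /t/, so it devoices to [p] by assimilation. /juepguxebtaazub/ → juebguxeptaazub.
Rule 4 (final devoicing): /b/ is a voiced obstruent in word-final position, so it devoices to [p]. /juebguxeptaazub/ → juebguxeptaazup.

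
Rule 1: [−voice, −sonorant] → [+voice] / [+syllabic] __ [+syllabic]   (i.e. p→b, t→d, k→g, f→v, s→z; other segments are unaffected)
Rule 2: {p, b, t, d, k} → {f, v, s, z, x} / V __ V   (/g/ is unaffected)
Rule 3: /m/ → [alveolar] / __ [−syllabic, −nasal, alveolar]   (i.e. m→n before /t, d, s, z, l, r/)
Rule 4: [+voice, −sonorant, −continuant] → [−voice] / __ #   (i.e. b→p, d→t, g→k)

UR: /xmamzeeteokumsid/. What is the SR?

xmanzeezeogunsit

Rule 1 (intervocalic voicing): /t/ is a voiceless obstruent between vowels /e/ and /e/, so it voices to [d]. /k/ is a voiceless obstruent between vowels /o/ and /u/, so it voices to [g]. /xmamzeeteokumsid/ → xmamzeedeogumsid.
Rule 2 (intervocalic spirantization): /d/ is a stop between vowels /e/ and /e/, so it spirantizes to the fricative [z]. /xmamzeedeogumsid/ → xmamzeezeogumsid.
Rule 3 (nasal place assimilation): /m/ precedes the alveolar consonant /z/, so it assimilates in place to [n]. /m/ precedes the alveolar consonant /s/, so it assimilates in place to [n]. /xmamzeezeogumsid/ → xmanzeezeogunsid.
Rule 4 (final devoicing): /d/ is a voiced stop in word-final position, so it devoices to [t]. /xmanzeezeogunsid/ → xmanzeezeogunsit.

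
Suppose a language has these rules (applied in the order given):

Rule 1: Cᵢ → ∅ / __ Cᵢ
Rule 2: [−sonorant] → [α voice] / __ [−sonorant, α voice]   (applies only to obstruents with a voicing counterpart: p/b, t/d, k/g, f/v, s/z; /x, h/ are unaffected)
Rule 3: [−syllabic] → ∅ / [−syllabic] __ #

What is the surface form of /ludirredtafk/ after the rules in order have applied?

Rule 1 (degemination): /rr/ is a geminate; the first /r/ deletes. /ludirredtafk/ → ludiredtafk.
Rule 2 (regressive voicing assimilation): /d/ precedes the voiceless obstruent /t/, so it devoices to [t] by assimilation. /ludiredtafk/ → ludirettafk.
Rule 3 (final cluster simplification): /k/ is the second consonant of a word-final cluster /fk/, so it deletes. /ludirettafk/ → ludirettaf.

ludirettaf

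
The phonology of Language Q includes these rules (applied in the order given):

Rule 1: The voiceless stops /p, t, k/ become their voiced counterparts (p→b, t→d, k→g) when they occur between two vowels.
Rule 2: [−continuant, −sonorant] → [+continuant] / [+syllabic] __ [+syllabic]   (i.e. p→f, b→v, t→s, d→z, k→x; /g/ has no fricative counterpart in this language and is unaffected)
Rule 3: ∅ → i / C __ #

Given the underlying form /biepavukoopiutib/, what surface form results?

bievavugooviuzibi

Rule 1 (intervocalic voicing): /p/ is a voiceless stop between vowels /e/ and /a/, so it voices to [b]. /k/ is a voiceless stop between vowels /u/ and /o/, so it voices to [g]. /p/ is a voiceless stop between vowels /o/ and /i/, so it voices to [b]. /t/ is a voiceless stop between vowels /u/ and /i/, so it voices to [d]. /biepavukoopiutib/ → biebavugoobiudib.
Rule 2 (intervocalic spirantization): /b/ is a stop between vowels /e/ and /a/, so it spirantizes to the fricative [v]. /b/ is a stop between vowels /o/ and /i/, so it spirantizes to the fricative [v]. /d/ is a stop between vowels /u/ and /i/, so it spirantizes to the fricative [z]. /biebavugoobiudib/ → bievavugooviuzib.
Rule 3 (final i-epenthesis): the form ends in the consonant /b/, so [i] is inserted word-finally. /bievavugooviuzib/ → bievavugooviuzibi.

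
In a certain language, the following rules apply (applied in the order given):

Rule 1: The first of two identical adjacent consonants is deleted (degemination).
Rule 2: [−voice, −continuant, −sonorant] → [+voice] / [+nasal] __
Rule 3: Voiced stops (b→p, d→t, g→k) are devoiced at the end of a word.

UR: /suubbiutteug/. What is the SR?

Rule 1 (degemination): /bb/ is a geminate; the first /b/ deletes. /tt/ is a geminate; the first /t/ deletes. /suubbiutteug/ → suubiuteug.
Rule 2 (post-nasal voicing): no segment meets the environment; /suubiuteug/ is unchanged.
Rule 3 (final devoicing): /g/ is a voiced stop in word-final position, so it devoices to [k]. /suubiuteug/ → suubiuteuk.

suubiuteuk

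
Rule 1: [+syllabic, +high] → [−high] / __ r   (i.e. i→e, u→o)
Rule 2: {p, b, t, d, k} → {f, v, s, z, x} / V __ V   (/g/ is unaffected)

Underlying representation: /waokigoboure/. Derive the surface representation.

waoxigovoore

Rule 1 (pre-rhotic lowering): /u/ is a high vowel immediately before /r/, so it lowers to [o]. /waokigoboure/ → waokigoboore.
Rule 2 (intervocalic spirantization): /k/ is a stop between vowels /o/ and /i/, so it spirantizes to the fricative [x]. /b/ is a stop between vowels /o/ and /o/, so it spirantizes to the fricative [v]. /waokigoboore/ → waoxigovoore.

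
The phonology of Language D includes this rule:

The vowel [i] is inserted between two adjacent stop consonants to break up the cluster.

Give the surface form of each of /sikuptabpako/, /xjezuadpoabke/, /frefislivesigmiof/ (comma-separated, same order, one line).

/sikuptabpako/: /p/ and /t/ form a stop–stop cluster, so [i] is inserted between them. /b/ and /p/ form a stop–stop cluster, so [i] is inserted between them. → [sikupitabipako].
/xjezuadpoabke/: /d/ and /p/ form a stop–stop cluster, so [i] is inserted between them. /b/ and /k/ form a stop–stop cluster, so [i] is inserted between them. → [xjezuadipoabike].
/frefislivesigmiof/: the rule's environment is not met; surfaces unchanged as [frefislivesigmiof].

sikupitabipako, xjezuadipoabike, frefislivesigmiof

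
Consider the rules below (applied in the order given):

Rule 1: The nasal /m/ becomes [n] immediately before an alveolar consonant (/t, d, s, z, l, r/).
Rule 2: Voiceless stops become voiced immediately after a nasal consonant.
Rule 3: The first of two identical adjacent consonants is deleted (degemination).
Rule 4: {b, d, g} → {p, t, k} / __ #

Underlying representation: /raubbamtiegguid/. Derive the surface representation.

raubandieguit

Rule 1 (nasal place assimilation): /m/ precedes the alveolar consonant /t/, so it assimilates in place to [n]. /raubbamtiegguid/ → raubbantiegguid.
Rule 2 (post-nasal voicing): /t/ is a voiceless stop immediately after the nasal /n/, so it voices to [d]. /raubbantiegguid/ → raubbandiegguid.
Rule 3 (degemination): /bb/ is a geminate; the first /b/ deletes. /gg/ is a geminate; the first /g/ deletes. /raubbandiegguid/ → raubandieguid.
Rule 4 (final devoicing): /d/ is a voiced stop in word-final position, so it devoices to [t]. /raubandieguid/ → raubandieguit.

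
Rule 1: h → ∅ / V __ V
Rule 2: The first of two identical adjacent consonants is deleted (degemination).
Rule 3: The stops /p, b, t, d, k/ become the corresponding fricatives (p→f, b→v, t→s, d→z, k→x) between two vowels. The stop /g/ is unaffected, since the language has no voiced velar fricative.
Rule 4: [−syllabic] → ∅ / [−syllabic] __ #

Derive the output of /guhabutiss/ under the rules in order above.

guavusis

Rule 1 (intervocalic h-deletion): /h/ occurs between vowels /u/ and /a/, so it deletes. /guhabutiss/ → guabutiss.
Rule 2 (degemination): /ss/ is a geminate; the first /s/ deletes. /guabutiss/ → guabutis.
Rule 3 (intervocalic spirantization): /b/ is a stop between vowels /a/ and /u/, so it spirantizes to the fricative [v]. /t/ is a stop between vowels /u/ and /i/, so it spirantizes to the fricative [s]. /guabutis/ → guavusis.
Rule 4 (final cluster simplification): no segment meets the environment; /guavusis/ is unchanged.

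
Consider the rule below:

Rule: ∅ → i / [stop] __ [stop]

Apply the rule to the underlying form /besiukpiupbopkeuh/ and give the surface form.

besiukipiupibopikeuh

/k/ and /p/ form a stop–stop cluster, so [i] is inserted between them.
/p/ and /b/ form a stop–stop cluster, so [i] is inserted between them.
/p/ and /k/ form a stop–stop cluster, so [i] is inserted between them.
Surface form: [besiukipiupibopikeuh].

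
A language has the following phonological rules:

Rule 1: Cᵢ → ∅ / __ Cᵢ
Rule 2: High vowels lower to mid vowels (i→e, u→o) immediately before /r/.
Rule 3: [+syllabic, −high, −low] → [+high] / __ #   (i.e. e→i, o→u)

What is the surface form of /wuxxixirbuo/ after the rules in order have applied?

wuxixerbuu

Rule 1 (degemination): /xx/ is a geminate; the first /x/ deletes. /wuxxixirbuo/ → wuxixirbuo.
Rule 2 (pre-rhotic lowering): /i/ is a high vowel immediately before /r/, so it lowers to [e]. /wuxixirbuo/ → wuxixerbuo.
Rule 3 (final vowel raising): /o/ is a mid vowel in word-final position, so it raises to [u]. /wuxixerbuo/ → wuxixerbuu.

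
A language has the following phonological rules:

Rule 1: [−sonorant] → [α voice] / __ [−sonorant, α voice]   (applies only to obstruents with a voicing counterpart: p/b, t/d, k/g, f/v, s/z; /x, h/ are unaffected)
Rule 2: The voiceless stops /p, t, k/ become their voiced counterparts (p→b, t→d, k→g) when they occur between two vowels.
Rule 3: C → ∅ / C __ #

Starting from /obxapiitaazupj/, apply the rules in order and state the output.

opxabiidaazup

Rule 1 (regressive voicing assimilation): /b/ precedes the voiceless obstruent /x/, so it devoices to [p] by assimilation. /obxapiitaazupj/ → opxapiitaazupj.
Rule 2 (intervocalic voicing): /p/ is a voiceless stop between vowels /a/ and /i/, so it voices to [b]. /t/ is a voiceless stop between vowels /i/ and /a/, so it voices to [d]. /opxapiitaazupj/ → opxabiidaazupj.
Rule 3 (final cluster simplification): /j/ is the second consonant of a word-final cluster /pj/, so it deletes. /opxabiidaazupj/ → opxabiidaazup.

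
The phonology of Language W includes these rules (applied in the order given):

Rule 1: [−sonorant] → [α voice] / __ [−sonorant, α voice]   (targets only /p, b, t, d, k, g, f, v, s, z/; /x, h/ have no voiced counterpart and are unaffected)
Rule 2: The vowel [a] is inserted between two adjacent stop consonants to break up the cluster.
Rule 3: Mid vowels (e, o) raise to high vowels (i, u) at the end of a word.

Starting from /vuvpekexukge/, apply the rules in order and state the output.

vufpekexugagi

Rule 1 (regressive voicing assimilation): /v/ precedes the voiceless obstruent /p/, so it devoices to [f] by assimilation. /k/ precedes the voiced obstruent /g/, so it voices to [g] by assimilation. /vuvpekexukge/ → vufpekexugge.
Rule 2 (stop-cluster a-epenthesis): /g/ and /g/ form a stop–stop cluster, so [a] is inserted between them. /vufpekexugge/ → vufpekexugage.
Rule 3 (final vowel raising): /e/ is a mid vowel in word-final position, so it raises to [i]. /vufpekexugage/ → vufpekexugagi.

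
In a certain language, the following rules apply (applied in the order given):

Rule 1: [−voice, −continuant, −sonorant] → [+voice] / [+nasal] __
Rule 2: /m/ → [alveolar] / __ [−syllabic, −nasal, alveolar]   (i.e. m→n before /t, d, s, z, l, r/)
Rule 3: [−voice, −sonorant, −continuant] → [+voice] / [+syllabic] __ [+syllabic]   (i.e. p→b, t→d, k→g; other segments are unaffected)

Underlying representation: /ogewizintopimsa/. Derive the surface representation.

ogewizindobinsa

Rule 1 (post-nasal voicing): /t/ is a voiceless stop immediately after the nasal /n/, so it voices to [d]. /ogewizintopimsa/ → ogewizindopimsa.
Rule 2 (nasal place assimilation): /m/ precedes the alveolar consonant /s/, so it assimilates in place to [n]. /ogewizindopimsa/ → ogewizindopinsa.
Rule 3 (intervocalic voicing): /p/ is a voiceless stop between vowels /o/ and /i/, so it voices to [b]. /ogewizindopinsa/ → ogewizindobinsa.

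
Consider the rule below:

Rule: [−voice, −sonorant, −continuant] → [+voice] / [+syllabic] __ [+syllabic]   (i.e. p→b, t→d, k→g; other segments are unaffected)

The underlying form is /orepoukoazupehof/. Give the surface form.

/p/ is a voiceless stop between vowels /e/ and /o/, so it voices to [b].
/k/ is a voiceless stop between vowels /u/ and /o/, so it voices to [g].
/p/ is a voiceless stop between vowels /u/ and /e/, so it voices to [b].
Surface form: [orebougoazubehof].

orebougoazubehof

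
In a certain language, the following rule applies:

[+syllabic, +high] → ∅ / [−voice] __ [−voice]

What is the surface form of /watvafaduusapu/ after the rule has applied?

No segment of /watvafaduusapu/ meets the structural description of the rule, so the form surfaces unchanged.

watvafaduusapu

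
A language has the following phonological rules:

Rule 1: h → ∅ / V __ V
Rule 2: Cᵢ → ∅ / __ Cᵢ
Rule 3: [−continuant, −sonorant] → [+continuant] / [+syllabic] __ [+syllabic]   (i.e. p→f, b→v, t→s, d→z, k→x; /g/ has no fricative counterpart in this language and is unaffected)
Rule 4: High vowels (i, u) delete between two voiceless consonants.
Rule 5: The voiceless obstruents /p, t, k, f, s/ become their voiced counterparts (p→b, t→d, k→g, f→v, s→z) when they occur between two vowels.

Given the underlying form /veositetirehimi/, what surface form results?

Rule 1 (intervocalic h-deletion): /h/ occurs between vowels /e/ and /i/, so it deletes. /veositetirehimi/ → veositetireimi.
Rule 2 (degemination): no segment meets the environment; /veositetireimi/ is unchanged.
Rule 3 (intervocalic spirantization): /t/ is a stop between vowels /i/ and /e/, so it spirantizes to the fricative [s]. /t/ is a stop between vowels /e/ and /i/, so it spirantizes to the fricative [s]. /veositetireimi/ → veosisesireimi.
Rule 4 (high vowel syncope): /i/ is a high vowel flanked by voiceless consonants /s/ and /s/, so it deletes. /veosisesireimi/ → veossesireimi.
Rule 5 (intervocalic voicing): /s/ is a voiceless obstruent between vowels /e/ and /i/, so it voices to [z]. /veossesireimi/ → veossezireimi.

veossezireimi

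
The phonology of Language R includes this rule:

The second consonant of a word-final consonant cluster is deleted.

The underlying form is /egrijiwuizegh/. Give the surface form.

/h/ is the second consonant of a word-final cluster /gh/, so it deletes.
The other instances of /g/, /r/, /j/, /w/, /z/ do not occur in the required environment and remain unchanged.
Surface form: [egrijiwuizeg].

egrijiwuizeg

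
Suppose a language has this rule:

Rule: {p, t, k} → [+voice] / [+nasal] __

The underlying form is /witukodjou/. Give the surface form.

No segment of /witukodjou/ meets the structural description of the rule, so the form surfaces unchanged.

witukodjou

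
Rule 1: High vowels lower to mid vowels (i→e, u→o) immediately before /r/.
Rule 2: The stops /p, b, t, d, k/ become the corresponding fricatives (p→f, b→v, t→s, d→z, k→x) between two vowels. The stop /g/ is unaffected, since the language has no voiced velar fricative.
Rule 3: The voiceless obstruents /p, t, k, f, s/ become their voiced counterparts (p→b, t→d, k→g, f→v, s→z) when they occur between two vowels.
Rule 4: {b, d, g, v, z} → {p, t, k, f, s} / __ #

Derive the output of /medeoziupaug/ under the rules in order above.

mezeoziuvauk

Rule 1 (pre-rhotic lowering): no segment meets the environment; /medeoziupaug/ is unchanged.
Rule 2 (intervocalic spirantization): /d/ is a stop between vowels /e/ and /e/, so it spirantizes to the fricative [z]. /p/ is a stop between vowels /u/ and /a/, so it spirantizes to the fricative [f]. /medeoziupaug/ → mezeoziufaug.
Rule 3 (intervocalic voicing): /f/ is a voiceless obstruent between vowels /u/ and /a/, so it voices to [v]. /mezeoziufaug/ → mezeoziuvaug.
Rule 4 (final devoicing): /g/ is a voiced obstruent in word-final position, so it devoices to [k]. /mezeoziuvaug/ → mezeoziuvauk.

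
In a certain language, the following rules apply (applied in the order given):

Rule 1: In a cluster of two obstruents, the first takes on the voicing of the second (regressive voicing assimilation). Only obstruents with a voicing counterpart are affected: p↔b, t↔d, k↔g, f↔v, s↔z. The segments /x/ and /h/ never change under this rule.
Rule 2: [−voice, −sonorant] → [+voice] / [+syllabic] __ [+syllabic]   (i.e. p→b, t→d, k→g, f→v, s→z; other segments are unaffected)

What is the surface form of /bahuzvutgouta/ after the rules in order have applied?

bahuzvudgouda

Rule 1 (regressive voicing assimilation): /t/ precedes the voiced obstruent /g/, so it voices to [d] by assimilation. /bahuzvutgouta/ → bahuzvudgouta.
Rule 2 (intervocalic voicing): /t/ is a voiceless obstruent between vowels /u/ and /a/, so it voices to [d]. /bahuzvudgouta/ → bahuzvudgouda.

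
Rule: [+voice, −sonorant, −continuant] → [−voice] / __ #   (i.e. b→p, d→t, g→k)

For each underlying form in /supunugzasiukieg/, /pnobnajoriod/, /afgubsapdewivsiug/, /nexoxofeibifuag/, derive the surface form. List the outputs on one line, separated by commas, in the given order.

supunugzasiukiek, pnobnajoriot, afgubsapdewivsiuk, nexoxofeibifuak

/supunugzasiukieg/: /g/ is a voiced stop in word-final position, so it devoices to [k]. → [supunugzasiukiek].
/pnobnajoriod/: /d/ is a voiced stop in word-final position, so it devoices to [t]. → [pnobnajoriot].
/afgubsapdewivsiug/: /g/ is a voiced stop in word-final position, so it devoices to [k]. → [afgubsapdewivsiuk].
/nexoxofeibifuag/: /g/ is a voiced stop in word-final position, so it devoices to [k]. → [nexoxofeibifuak].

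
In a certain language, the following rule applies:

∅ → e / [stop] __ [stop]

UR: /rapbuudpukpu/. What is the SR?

/p/ and /b/ form a stop–stop cluster, so [e] is inserted between them.
/d/ and /p/ form a stop–stop cluster, so [e] is inserted between them.
/k/ and /p/ form a stop–stop cluster, so [e] is inserted between them.
Surface form: [rapebuudepukepu].

rapebuudepukepu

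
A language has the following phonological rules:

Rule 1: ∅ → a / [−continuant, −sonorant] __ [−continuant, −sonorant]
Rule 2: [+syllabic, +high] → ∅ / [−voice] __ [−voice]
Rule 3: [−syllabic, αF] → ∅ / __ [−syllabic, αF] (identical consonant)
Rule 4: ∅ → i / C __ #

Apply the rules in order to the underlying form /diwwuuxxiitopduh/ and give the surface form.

Rule 1 (stop-cluster a-epenthesis): /p/ and /d/ form a stop–stop cluster, so [a] is inserted between them. /diwwuuxxiitopduh/ → diwwuuxxiitopaduh.
Rule 2 (high vowel syncope): no segment meets the environment; /diwwuuxxiitopaduh/ is unchanged.
Rule 3 (degemination): /ww/ is a geminate; the first /w/ deletes. /xx/ is a geminate; the first /x/ deletes. /diwwuuxxiitopaduh/ → diwuuxiitopaduh.
Rule 4 (final i-epenthesis): the form ends in the consonant /h/, so [i] is inserted word-finally. /diwuuxiitopaduh/ → diwuuxiitopaduhi.

diwuuxiitopaduhi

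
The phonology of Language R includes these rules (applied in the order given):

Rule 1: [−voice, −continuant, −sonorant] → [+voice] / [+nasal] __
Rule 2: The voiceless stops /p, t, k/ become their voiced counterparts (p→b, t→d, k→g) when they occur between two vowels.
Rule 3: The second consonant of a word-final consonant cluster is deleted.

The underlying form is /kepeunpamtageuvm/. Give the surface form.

Rule 1 (post-nasal voicing): /p/ is a voiceless stop immediately after the nasal /n/, so it voices to [b]. /t/ is a voiceless stop immediately after the nasal /m/, so it voices to [d]. /kepeunpamtageuvm/ → kepeunbamdageuvm.
Rule 2 (intervocalic voicing): /p/ is a voiceless stop between vowels /e/ and /e/, so it voices to [b]. /kepeunbamdageuvm/ → kebeunbamdageuvm.
Rule 3 (final cluster simplification): /m/ is the second consonant of a word-final cluster /vm/, so it deletes. /kebeunbamdageuvm/ → kebeunbamdageuv.

kebeunbamdageuv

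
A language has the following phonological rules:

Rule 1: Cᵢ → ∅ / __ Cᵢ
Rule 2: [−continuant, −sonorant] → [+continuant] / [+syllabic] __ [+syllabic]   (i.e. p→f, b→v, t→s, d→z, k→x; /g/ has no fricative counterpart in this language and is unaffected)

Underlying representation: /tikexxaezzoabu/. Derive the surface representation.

Rule 1 (degemination): /xx/ is a geminate; the first /x/ deletes. /zz/ is a geminate; the first /z/ deletes. /tikexxaezzoabu/ → tikexaezoabu.
Rule 2 (intervocalic spirantization): /k/ is a stop between vowels /i/ and /e/, so it spirantizes to the fricative [x]. /b/ is a stop between vowels /a/ and /u/, so it spirantizes to the fricative [v]. /tikexaezoabu/ → tixexaezoavu.

tixexaezoavu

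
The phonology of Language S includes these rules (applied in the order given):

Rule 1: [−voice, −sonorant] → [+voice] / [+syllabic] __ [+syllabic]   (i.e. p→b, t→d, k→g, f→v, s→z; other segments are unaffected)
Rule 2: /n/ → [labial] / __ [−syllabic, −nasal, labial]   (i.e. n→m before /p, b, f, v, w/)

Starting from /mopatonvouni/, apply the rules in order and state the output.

Rule 1 (intervocalic voicing): /p/ is a voiceless obstruent between vowels /o/ and /a/, so it voices to [b]. /t/ is a voiceless obstruent between vowels /a/ and /o/, so it voices to [d]. /mopatonvouni/ → mobadonvouni.
Rule 2 (nasal place assimilation): /n/ precedes the labial consonant /v/, so it assimilates in place to [m]. /mobadonvouni/ → mobadomvouni.

mobadomvouni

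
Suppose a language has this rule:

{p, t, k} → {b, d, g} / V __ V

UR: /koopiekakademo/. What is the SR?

koobiegagademo

/p/ is a voiceless stop between vowels /o/ and /i/, so it voices to [b].
/k/ is a voiceless stop between vowels /e/ and /a/, so it voices to [g].
/k/ is a voiceless stop between vowels /a/ and /a/, so it voices to [g].
The other instance of /k/ does not occur in the required environment and remains unchanged.
Surface form: [koobiegagademo].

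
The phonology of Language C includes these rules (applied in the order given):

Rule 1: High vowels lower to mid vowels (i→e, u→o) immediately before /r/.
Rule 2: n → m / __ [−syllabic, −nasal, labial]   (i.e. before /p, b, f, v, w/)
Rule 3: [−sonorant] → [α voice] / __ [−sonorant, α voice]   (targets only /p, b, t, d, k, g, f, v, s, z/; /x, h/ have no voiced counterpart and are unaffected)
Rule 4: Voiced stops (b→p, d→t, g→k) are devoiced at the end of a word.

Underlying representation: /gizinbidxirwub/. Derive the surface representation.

gizimbitxerwup

Rule 1 (pre-rhotic lowering): /i/ is a high vowel immediately before /r/, so it lowers to [e]. /gizinbidxirwub/ → gizinbidxerwub.
Rule 2 (nasal place assimilation): /n/ precedes the labial consonant /b/, so it assimilates in place to [m]. /gizinbidxerwub/ → gizimbidxerwub.
Rule 3 (regressive voicing assimilation): /d/ precedes the voiceless obstruent /x/, so it devoices to [t] by assimilation. /gizimbidxerwub/ → gizimbitxerwub.
Rule 4 (final devoicing): /b/ is a voiced stop in word-final position, so it devoices to [p]. /gizimbitxerwub/ → gizimbitxerwup.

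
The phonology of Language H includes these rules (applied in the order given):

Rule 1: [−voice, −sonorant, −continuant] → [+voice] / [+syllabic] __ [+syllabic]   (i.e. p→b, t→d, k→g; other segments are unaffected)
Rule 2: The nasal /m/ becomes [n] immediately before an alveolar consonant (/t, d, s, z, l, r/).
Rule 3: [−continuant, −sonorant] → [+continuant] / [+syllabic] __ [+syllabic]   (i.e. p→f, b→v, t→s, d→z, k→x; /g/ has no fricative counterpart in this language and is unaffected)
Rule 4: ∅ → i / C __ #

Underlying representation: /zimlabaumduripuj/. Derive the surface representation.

Rule 1 (intervocalic voicing): /p/ is a voiceless stop between vowels /i/ and /u/, so it voices to [b]. /zimlabaumduripuj/ → zimlabaumduribuj.
Rule 2 (nasal place assimilation): /m/ precedes the alveolar consonant /l/, so it assimilates in place to [n]. /m/ precedes the alveolar consonant /d/, so it assimilates in place to [n]. /zimlabaumduribuj/ → zinlabaunduribuj.
Rule 3 (intervocalic spirantization): /b/ is a stop between vowels /a/ and /a/, so it spirantizes to the fricative [v]. /b/ is a stop between vowels /i/ and /u/, so it spirantizes to the fricative [v]. /zinlabaunduribuj/ → zinlavaundurivuj.
Rule 4 (final i-epenthesis): the form ends in the consonant /j/, so [i] is inserted word-finally. /zinlavaundurivuj/ → zinlavaundurivuji.

zinlavaundurivuji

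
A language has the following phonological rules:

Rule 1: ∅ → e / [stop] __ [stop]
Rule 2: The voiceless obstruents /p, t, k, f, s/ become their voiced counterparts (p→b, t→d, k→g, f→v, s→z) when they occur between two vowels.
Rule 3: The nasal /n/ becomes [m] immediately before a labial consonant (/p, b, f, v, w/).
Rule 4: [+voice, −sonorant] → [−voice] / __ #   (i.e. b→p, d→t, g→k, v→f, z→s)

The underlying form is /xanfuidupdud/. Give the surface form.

Rule 1 (stop-cluster e-epenthesis): /p/ and /d/ form a stop–stop cluster, so [e] is inserted between them. /xanfuidupdud/ → xanfuidupedud.
Rule 2 (intervocalic voicing): /p/ is a voiceless obstruent between vowels /u/ and /e/, so it voices to [b]. /xanfuidupedud/ → xanfuidubedud.
Rule 3 (nasal place assimilation): /n/ precedes the labial consonant /f/, so it assimilates in place to [m]. /xanfuidubedud/ → xamfuidubedud.
Rule 4 (final devoicing): /d/ is a voiced obstruent in word-final position, so it devoices to [t]. /xamfuidubedud/ → xamfuidubedut.

xamfuidubedut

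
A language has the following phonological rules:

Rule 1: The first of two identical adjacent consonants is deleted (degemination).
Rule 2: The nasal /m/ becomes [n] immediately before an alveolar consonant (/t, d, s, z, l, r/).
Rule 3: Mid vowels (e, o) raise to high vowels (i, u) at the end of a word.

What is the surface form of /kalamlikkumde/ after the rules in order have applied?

kalanlikundi

Rule 1 (degemination): /kk/ is a geminate; the first /k/ deletes. /kalamlikkumde/ → kalamlikumde.
Rule 2 (nasal place assimilation): /m/ precedes the alveolar consonant /l/, so it assimilates in place to [n]. /m/ precedes the alveolar consonant /d/, so it assimilates in place to [n]. /kalamlikumde/ → kalanlikunde.
Rule 3 (final vowel raising): /e/ is a mid vowel in word-final position, so it raises to [i]. /kalanlikunde/ → kalanlikundi.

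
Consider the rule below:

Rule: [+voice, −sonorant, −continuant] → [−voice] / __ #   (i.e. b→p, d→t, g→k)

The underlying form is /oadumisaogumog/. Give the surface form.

Scanning /oadumisaogumog/: /d/ at position 3 is not in the conditioning environment; /g/ at position 10 is not in the conditioning environment; /g/ is a voiced stop in word-final position, so it devoices to [k].
Result: [oadumisaogumok].

oadumisaogumok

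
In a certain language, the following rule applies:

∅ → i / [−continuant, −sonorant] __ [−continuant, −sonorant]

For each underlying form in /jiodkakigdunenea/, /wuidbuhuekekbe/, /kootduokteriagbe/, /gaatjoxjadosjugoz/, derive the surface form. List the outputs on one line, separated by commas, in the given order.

/jiodkakigdunenea/: /d/ and /k/ form a stop–stop cluster, so [i] is inserted between them. /g/ and /d/ form a stop–stop cluster, so [i] is inserted between them. → [jiodikakigidunenea].
/wuidbuhuekekbe/: /d/ and /b/ form a stop–stop cluster, so [i] is inserted between them. /k/ and /b/ form a stop–stop cluster, so [i] is inserted between them. → [wuidibuhuekekibe].
/kootduokteriagbe/: /t/ and /d/ form a stop–stop cluster, so [i] is inserted between them. /k/ and /t/ form a stop–stop cluster, so [i] is inserted between them. /g/ and /b/ form a stop–stop cluster, so [i] is inserted between them. → [kootiduokiteriagibe].
/gaatjoxjadosjugoz/: the rule's environment is not met; surfaces unchanged as [gaatjoxjadosjugoz].

jiodikakigidunenea, wuidibuhuekekibe, kootiduokiteriagibe, gaatjoxjadosjugoz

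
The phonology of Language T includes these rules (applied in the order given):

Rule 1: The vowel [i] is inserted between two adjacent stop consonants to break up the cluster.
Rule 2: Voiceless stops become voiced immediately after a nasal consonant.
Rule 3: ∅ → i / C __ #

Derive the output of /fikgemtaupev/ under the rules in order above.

Rule 1 (stop-cluster i-epenthesis): /k/ and /g/ form a stop–stop cluster, so [i] is inserted between them. /fikgemtaupev/ → fikigemtaupev.
Rule 2 (post-nasal voicing): /t/ is a voiceless stop immediately after the nasal /m/, so it voices to [d]. /fikigemtaupev/ → fikigemdaupev.
Rule 3 (final i-epenthesis): the form ends in the consonant /v/, so [i] is inserted word-finally. /fikigemdaupev/ → fikigemdaupevi.

fikigemdaupevi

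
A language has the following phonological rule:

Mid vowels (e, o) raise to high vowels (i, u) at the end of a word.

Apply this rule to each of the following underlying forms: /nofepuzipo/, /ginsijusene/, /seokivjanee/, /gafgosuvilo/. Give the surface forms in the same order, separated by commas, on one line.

/nofepuzipo/: /o/ is a mid vowel in word-final position, so it raises to [u]. → [nofepuzipu].
/ginsijusene/: /e/ is a mid vowel in word-final position, so it raises to [i]. → [ginsijuseni].
/seokivjanee/: /e/ is a mid vowel in word-final position, so it raises to [i]. → [seokivjanei].
/gafgosuvilo/: /o/ is a mid vowel in word-final position, so it raises to [u]. → [gafgosuvilu].

nofepuzipu, ginsijuseni, seokivjanei, gafgosuvilu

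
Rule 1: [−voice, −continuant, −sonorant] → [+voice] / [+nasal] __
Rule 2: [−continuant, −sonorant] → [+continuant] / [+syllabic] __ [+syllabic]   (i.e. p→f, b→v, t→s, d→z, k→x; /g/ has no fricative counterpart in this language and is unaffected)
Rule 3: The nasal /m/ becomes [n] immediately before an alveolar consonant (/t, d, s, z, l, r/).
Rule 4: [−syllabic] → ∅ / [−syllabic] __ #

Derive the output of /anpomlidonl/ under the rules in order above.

anbonlizon

Rule 1 (post-nasal voicing): /p/ is a voiceless stop immediately after the nasal /n/, so it voices to [b]. /anpomlidonl/ → anbomlidonl.
Rule 2 (intervocalic spirantization): /d/ is a stop between vowels /i/ and /o/, so it spirantizes to the fricative [z]. /anbomlidonl/ → anbomlizonl.
Rule 3 (nasal place assimilation): /m/ precedes the alveolar consonant /l/, so it assimilates in place to [n]. /anbomlizonl/ → anbonlizonl.
Rule 4 (final cluster simplification): /l/ is the second consonant of a word-final cluster /nl/, so it deletes. /anbonlizonl/ → anbonlizon.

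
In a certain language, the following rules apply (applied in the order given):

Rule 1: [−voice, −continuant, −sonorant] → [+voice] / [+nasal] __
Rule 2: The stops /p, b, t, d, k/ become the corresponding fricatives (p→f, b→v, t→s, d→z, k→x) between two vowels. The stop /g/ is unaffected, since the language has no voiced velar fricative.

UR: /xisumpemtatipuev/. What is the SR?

xisumbemdasifuev

Rule 1 (post-nasal voicing): /p/ is a voiceless stop immediately after the nasal /m/, so it voices to [b]. /t/ is a voiceless stop immediately after the nasal /m/, so it voices to [d]. /xisumpemtatipuev/ → xisumbemdatipuev.
Rule 2 (intervocalic spirantization): /t/ is a stop between vowels /a/ and /i/, so it spirantizes to the fricative [s]. /p/ is a stop between vowels /i/ and /u/, so it spirantizes to the fricative [f]. /xisumbemdatipuev/ → xisumbemdasifuev.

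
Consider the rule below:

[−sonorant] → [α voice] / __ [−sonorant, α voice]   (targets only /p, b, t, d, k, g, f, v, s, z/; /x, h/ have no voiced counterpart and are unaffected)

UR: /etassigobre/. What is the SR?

etassigobre

No segment of /etassigobre/ meets the structural description of the rule, so the form surfaces unchanged.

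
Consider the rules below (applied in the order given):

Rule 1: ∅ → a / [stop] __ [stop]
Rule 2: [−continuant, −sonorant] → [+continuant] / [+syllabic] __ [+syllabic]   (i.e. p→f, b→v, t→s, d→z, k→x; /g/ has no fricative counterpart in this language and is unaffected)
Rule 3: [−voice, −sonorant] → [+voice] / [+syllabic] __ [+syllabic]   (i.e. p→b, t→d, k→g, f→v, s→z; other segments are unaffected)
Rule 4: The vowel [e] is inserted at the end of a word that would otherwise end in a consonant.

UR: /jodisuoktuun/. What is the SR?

jozizuoxazuune

Rule 1 (stop-cluster a-epenthesis): /k/ and /t/ form a stop–stop cluster, so [a] is inserted between them. /jodisuoktuun/ → jodisuokatuun.
Rule 2 (intervocalic spirantization): /d/ is a stop between vowels /o/ and /i/, so it spirantizes to the fricative [z]. /k/ is a stop between vowels /o/ and /a/, so it spirantizes to the fricative [x]. /t/ is a stop between vowels /a/ and /u/, so it spirantizes to the fricative [s]. /jodisuokatuun/ → jozisuoxasuun.
Rule 3 (intervocalic voicing): /s/ is a voiceless obstruent between vowels /i/ and /u/, so it voices to [z]. /s/ is a voiceless obstruent between vowels /a/ and /u/, so it voices to [z]. /jozisuoxasuun/ → jozizuoxazuun.
Rule 4 (final e-epenthesis): the form ends in the consonant /n/, so [e] is inserted word-finally. /jozizuoxazuun/ → jozizuoxazuune.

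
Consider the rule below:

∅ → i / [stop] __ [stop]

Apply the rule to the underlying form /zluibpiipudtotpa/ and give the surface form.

zluibipiipuditotipa

/b/ and /p/ form a stop–stop cluster, so [i] is inserted between them.
/d/ and /t/ form a stop–stop cluster, so [i] is inserted between them.
/t/ and /p/ form a stop–stop cluster, so [i] is inserted between them.
Surface form: [zluibipiipuditotipa].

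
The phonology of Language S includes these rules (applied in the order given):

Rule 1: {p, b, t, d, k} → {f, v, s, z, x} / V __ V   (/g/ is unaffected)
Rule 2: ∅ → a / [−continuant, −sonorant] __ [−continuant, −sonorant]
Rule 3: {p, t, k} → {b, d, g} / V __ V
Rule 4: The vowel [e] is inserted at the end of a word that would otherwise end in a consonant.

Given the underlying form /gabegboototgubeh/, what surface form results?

Rule 1 (intervocalic spirantization): /b/ is a stop between vowels /a/ and /e/, so it spirantizes to the fricative [v]. /t/ is a stop between vowels /o/ and /o/, so it spirantizes to the fricative [s]. /b/ is a stop between vowels /u/ and /e/, so it spirantizes to the fricative [v]. /gabegboototgubeh/ → gavegboosotguveh.
Rule 2 (stop-cluster a-epenthesis): /g/ and /b/ form a stop–stop cluster, so [a] is inserted between them. /t/ and /g/ form a stop–stop cluster, so [a] is inserted between them. /gavegboosotguveh/ → gavegaboosotaguveh.
Rule 3 (intervocalic voicing): /t/ is a voiceless stop between vowels /o/ and /a/, so it voices to [d]. /gavegaboosotaguveh/ → gavegaboosodaguveh.
Rule 4 (final e-epenthesis): the form ends in the consonant /h/, so [e] is inserted word-finally. /gavegaboosodaguveh/ → gavegaboosodaguvehe.

gavegaboosodaguvehe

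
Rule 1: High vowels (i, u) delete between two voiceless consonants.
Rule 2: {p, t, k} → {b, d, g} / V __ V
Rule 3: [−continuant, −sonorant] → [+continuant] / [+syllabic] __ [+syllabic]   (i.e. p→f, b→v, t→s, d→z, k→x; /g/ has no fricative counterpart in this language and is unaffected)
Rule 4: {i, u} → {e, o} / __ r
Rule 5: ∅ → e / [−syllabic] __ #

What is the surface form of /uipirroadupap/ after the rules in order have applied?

Rule 1 (high vowel syncope): no segment meets the environment; /uipirroadupap/ is unchanged.
Rule 2 (intervocalic voicing): /p/ is a voiceless stop between vowels /i/ and /i/, so it voices to [b]. /p/ is a voiceless stop between vowels /u/ and /a/, so it voices to [b]. /uipirroadupap/ → uibirroadubap.
Rule 3 (intervocalic spirantization): /b/ is a stop between vowels /i/ and /i/, so it spirantizes to the fricative [v]. /d/ is a stop between vowels /a/ and /u/, so it spirantizes to the fricative [z]. /b/ is a stop between vowels /u/ and /a/, so it spirantizes to the fricative [v]. /uibirroadubap/ → uivirroazuvap.
Rule 4 (pre-rhotic lowering): /i/ is a high vowel immediately before /r/, so it lowers to [e]. /uivirroazuvap/ → uiverroazuvap.
Rule 5 (final e-epenthesis): the form ends in the consonant /p/, so [e] is inserted word-finally. /uiverroazuvap/ → uiverroazuvape.

uiverroazuvape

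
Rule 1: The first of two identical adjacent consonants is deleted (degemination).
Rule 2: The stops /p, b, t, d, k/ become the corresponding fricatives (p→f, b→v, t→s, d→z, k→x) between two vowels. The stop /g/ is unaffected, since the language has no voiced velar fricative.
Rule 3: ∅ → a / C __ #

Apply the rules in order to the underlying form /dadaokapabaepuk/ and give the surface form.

Rule 1 (degemination): no segment meets the environment; /dadaokapabaepuk/ is unchanged.
Rule 2 (intervocalic spirantization): /d/ is a stop between vowels /a/ and /a/, so it spirantizes to the fricative [z]. /k/ is a stop between vowels /o/ and /a/, so it spirantizes to the fricative [x]. /p/ is a stop between vowels /a/ and /a/, so it spirantizes to the fricative [f]. /b/ is a stop between vowels /a/ and /a/, so it spirantizes to the fricative [v]. /p/ is a stop between vowels /e/ and /u/, so it spirantizes to the fricative [f]. /dadaokapabaepuk/ → dazaoxafavaefuk.
Rule 3 (final a-epenthesis): the form ends in the consonant /k/, so [a] is inserted word-finally. /dazaoxafavaefuk/ → dazaoxafavaefuka.

dazaoxafavaefuka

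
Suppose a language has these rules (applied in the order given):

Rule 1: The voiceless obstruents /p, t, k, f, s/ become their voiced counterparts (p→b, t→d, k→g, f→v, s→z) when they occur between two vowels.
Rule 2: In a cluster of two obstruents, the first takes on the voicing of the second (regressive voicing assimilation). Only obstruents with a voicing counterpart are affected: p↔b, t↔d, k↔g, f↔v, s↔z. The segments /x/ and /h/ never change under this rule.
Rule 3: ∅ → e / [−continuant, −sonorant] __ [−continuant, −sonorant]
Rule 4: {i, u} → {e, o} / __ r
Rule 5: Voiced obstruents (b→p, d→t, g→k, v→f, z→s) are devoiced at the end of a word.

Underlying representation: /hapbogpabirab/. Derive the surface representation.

Rule 1 (intervocalic voicing): no segment meets the environment; /hapbogpabirab/ is unchanged.
Rule 2 (regressive voicing assimilation): /p/ precedes the voiced obstruent /b/, so it voices to [b] by assimilation. /g/ precedes the voiceless obstruent /p/, so it devoices to [k] by assimilation. /hapbogpabirab/ → habbokpabirab.
Rule 3 (stop-cluster e-epenthesis): /b/ and /b/ form a stop–stop cluster, so [e] is inserted between them. /k/ and /p/ form a stop–stop cluster, so [e] is inserted between them. /habbokpabirab/ → habebokepabirab.
Rule 4 (pre-rhotic lowering): /i/ is a high vowel immediately before /r/, so it lowers to [e]. /habebokepabirab/ → habebokepaberab.
Rule 5 (final devoicing): /b/ is a voiced obstruent in word-final position, so it devoices to [p]. /habebokepaberab/ → habebokepaberap.

habebokepaberap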